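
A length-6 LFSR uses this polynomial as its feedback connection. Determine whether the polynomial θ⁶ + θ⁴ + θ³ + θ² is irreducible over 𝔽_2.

Write P(θ) = θ⁶ + θ⁴ + θ³ + θ².
Check for roots in 𝔽_2: P(0) = 0 → root; P(1) = 0 → root.
P(0) = 0, so (θ) divides P(θ); P is reducible.

No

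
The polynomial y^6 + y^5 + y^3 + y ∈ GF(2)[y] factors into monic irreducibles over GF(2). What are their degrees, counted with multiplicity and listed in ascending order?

1, 1, 4

Write h(y) = y^6 + y^5 + y^3 + y.
Roots in GF(2): h(0) = 0 → root; h(1) = 0 → root.
Linear factors from roots: (y), (y + 1).
Complete factorization: h(y) = (y)·(y + 1)·(y^4 + y + 1).
Factor degrees with multiplicity: 1 + 1 + 4 = 6.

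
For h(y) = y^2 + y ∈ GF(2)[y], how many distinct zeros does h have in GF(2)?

Evaluate at each of the 2 elements of GF(2):
h(0) = 0 → root; h(1) = 0 → root.
Roots: {0, 1}.

2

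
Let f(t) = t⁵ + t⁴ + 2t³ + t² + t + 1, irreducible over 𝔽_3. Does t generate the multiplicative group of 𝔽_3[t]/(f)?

Yes

|GF(3^5)^×| = 3^5 − 1 = 242. Prime factorization: 242 = 2·11^2.
f is primitive ⇔ t has order 242 in GF(3)[t]/(f), i.e. t^(242/q) ≠ 1 for each prime q | 242.
t^(121) mod f = 2.
t^(22) mod f = t⁴ + t² + t.
None equal 1, so t has full order 242; f is primitive.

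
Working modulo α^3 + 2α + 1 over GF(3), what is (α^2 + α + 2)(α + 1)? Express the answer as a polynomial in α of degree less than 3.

2α^2 + α + 1

Multiply in GF(3)[α]: (α^2 + α + 2)·(α + 1) = α^3 + 2α^2 + 2.
Reduce using α^3 ≡ α + 2 (mod α^3 + 2α + 1).
Reduced: 2α^2 + α + 1.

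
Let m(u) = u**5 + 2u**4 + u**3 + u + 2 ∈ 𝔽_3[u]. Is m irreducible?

Check for roots in 𝔽_3: m(0) = 2; m(1) = 1; m(2) = 1.
No roots, so no linear factors.
Monic irreducibles of degree 2 over GF(3): u**2 + 1, u**2 + u + 2, u**2 + 2u + 2.
None of them divide m (all give nonzero remainder).
No irreducible factor of degree ≤ 2 exists, so m is irreducible over GF(3).

Yes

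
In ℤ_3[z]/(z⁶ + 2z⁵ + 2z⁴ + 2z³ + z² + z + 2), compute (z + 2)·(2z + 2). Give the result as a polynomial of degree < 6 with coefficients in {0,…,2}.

Multiply in ℤ_3[z]: (z + 2)·(2z + 2) = 2z² + 1.
Reduced: 2z² + 1.

2z^2 + 1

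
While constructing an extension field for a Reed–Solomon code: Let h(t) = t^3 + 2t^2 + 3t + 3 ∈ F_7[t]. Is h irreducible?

Yes

Check for roots in F_7: h(0) = 3; h(1) = 2; h(2) = 4; h(3) = 1; h(4) = 6; h(5) = 4; h(6) = 1.
No roots. A degree-3 polynomial over a field with no linear factor is irreducible.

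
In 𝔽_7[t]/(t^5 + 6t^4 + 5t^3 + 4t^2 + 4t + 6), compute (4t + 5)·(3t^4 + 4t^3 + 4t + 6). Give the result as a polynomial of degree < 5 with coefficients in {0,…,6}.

Multiply in 𝔽_7[t]: (4t + 5)·(3t^4 + 4t^3 + 4t + 6) = 5t^5 + 3t^4 + 6t^3 + 2t^2 + 2t + 2.
Reduce using t^5 ≡ t^4 + 2t^3 + 3t^2 + 3t + 1 (mod t^5 + 6t^4 + 5t^3 + 4t^2 + 4t + 6).
Reduced: t^4 + 2t^3 + 3t^2 + 3t.

t^4 + 2t^3 + 3t^2 + 3t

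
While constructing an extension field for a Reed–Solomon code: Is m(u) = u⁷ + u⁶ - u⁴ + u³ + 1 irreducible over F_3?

No

Check for roots in F_3: m(0) = 1; m(1) = 0 → root; m(2) = 2.
m(1) = 0, so (u − 1) divides m(u); m is reducible.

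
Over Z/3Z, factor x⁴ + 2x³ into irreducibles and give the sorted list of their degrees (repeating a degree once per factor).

Write f(x) = x⁴ + 2x³.
Roots in Z/3Z: f(0) = 0 → root; f(1) = 0 → root; f(2) = 2.
Linear factors from roots: (x), (x + 2).
Complete factorization: f(x) = (x + 2)·(x)^3.
Factor degrees with multiplicity: 1 + 1 + 1 + 1 = 4.

1, 1, 1, 1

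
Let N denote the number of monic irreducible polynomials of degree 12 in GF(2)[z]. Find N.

By the necklace-counting formula, N_2(12) = (1/12) Σ_{d|12} μ(12/d)·2^d.
Divisors of 12: 1, 2, 3, 4, 6, 12; μ(12/d) for each: 0, 1, 0, -1, -1, 1.
Σ = 2^2 − 2^4 − 2^6 + 2^12 = 4020.
N = 4020/12 = 335.

335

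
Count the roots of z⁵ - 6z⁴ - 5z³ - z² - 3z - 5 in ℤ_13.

3

Write f(z) = z⁵ - 6z⁴ - 5z³ - z² - 3z - 5.
Evaluate at each of the 13 elements of ℤ_13:
f(0) = 8; f(1) = 7; f(2) = 11; f(3) = 2; f(4) = 6; f(5) = 5; f(6) = 5; f(7) = 0 → root; f(8) = 1; f(9) = 0 → root; f(10) = 12; f(11) = 0 → root; f(12) = 8.
Roots: {7, 9, 11}.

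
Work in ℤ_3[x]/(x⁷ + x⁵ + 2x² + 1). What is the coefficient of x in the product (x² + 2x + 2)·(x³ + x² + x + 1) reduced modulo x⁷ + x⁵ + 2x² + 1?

1

Multiply in ℤ_3[x]: (x² + 2x + 2)·(x³ + x² + x + 1) = x⁵ + 2x³ + 2x² + x + 2.
Reduced: x⁵ + 2x³ + 2x² + x + 2.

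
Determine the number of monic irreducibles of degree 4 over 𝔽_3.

Gauss's count: N_{3}(4) = (1/4) Σ_{d|4} μ(4/d)·3^d.
Divisors of 4: 1, 2, 4; μ(4/d) for each: 0, -1, 1.
Σ = − 3^2 + 3^4 = 72.
N = 72/4 = 18.

18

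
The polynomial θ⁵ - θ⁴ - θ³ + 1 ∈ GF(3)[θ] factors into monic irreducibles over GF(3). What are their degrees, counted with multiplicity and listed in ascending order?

Write h(θ) = θ⁵ - θ⁴ - θ³ + 1.
Roots in GF(3): h(0) = 1; h(1) = 0 → root; h(2) = 0 → root.
Linear factors from roots: (θ - 1), (θ + 1).
Complete factorization: h(θ) = (θ - 1)·(θ + 1)^2·(θ² + θ - 1).
Factor degrees with multiplicity: 1 + 1 + 1 + 2 = 5.

1, 1, 1, 2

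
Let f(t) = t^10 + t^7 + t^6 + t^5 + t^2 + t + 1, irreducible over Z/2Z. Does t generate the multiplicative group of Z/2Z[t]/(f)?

Yes

|GF(2^10)^×| = 2^10 − 1 = 1023. Prime factorization: 1023 = 3·11·31.
f is primitive ⇔ t has order 1023 in GF(2)[t]/(f), i.e. t^(1023/q) ≠ 1 for each prime q | 1023.
t^(341) mod f = t^8 + t^4 + t^3 + t^2.
t^(93) mod f = t^9 + t^8 + t^7 + t^6 + t^5 + t^4 + t^3 + 1.
t^(33) mod f = t^9 + t^8 + t^6 + t^5 + t^4 + t^3 + t^2 + 1.
None equal 1, so t has full order 1023; f is primitive.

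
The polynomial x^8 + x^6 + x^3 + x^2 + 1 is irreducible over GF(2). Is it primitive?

Write f(x) = x^8 + x^6 + x^3 + x^2 + 1.
|GF(2^8)^×| = 2^8 − 1 = 255. Prime factorization: 255 = 3·5·17.
f is primitive ⇔ x has order 255 in GF(2)[x]/(f), i.e. x^(255/q) ≠ 1 for each prime q | 255.
x^(85) mod f = x^4 + x^3 + x^2.
x^(51) mod f = x^7 + x^5.
x^(15) mod f = x^6 + x^5 + x^4 + x^3 + x^2.
None equal 1, so x has full order 255; f is primitive.

Yes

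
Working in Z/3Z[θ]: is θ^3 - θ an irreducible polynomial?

No

Write h(θ) = θ^3 - θ.
Check for roots in Z/3Z: h(0) = 0 → root; h(1) = 0 → root; h(2) = 0 → root.
h(0) = 0, so (θ) divides h(θ); h is reducible.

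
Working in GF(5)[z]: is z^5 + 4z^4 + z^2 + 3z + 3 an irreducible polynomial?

Yes

Write g(z) = z^5 + 4z^4 + z^2 + 3z + 3.
Check for roots in GF(5): g(0) = 3; g(1) = 2; g(2) = 4; g(3) = 3; g(4) = 4.
No roots, so no linear factors.
Degree-2 irreducible divisors: test the 10 monic irreducibles of degree 2 over GF(5).
None of them divide g (all give nonzero remainder).
No irreducible factor of degree ≤ 2 exists, so g is irreducible over GF(5).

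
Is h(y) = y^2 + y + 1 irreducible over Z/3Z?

Check for roots in Z/3Z: h(0) = 1; h(1) = 0 → root; h(2) = 1.
h(1) = 0, so (y − 1) divides h(y); h is reducible.

No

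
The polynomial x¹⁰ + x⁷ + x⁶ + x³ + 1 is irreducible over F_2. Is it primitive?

Write f(x) = x¹⁰ + x⁷ + x⁶ + x³ + 1.
|GF(2^10)^×| = 2^10 − 1 = 1023. Prime factorization: 1023 = 3·11·31.
f is primitive ⇔ x has order 1023 in GF(2)[x]/(f), i.e. x^(1023/q) ≠ 1 for each prime q | 1023.
x^(341) mod f = 1
x^(93) mod f = x⁸ + x⁷ + x⁶ + x⁵ + x⁴ + x².
x^(33) mod f = x⁹ + x⁷ + x⁶ + x⁵ + x⁴ + x + 1.
Since x^(341) = 1, the order of x divides 341 < 1023; not primitive.

No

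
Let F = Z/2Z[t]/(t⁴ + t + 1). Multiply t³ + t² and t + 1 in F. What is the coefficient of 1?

Multiply in Z/2Z[t]: (t³ + t²)·(t + 1) = t⁴ + t².
Reduce using t⁴ ≡ t + 1 (mod t⁴ + t + 1).
Reduced: t² + t + 1.

1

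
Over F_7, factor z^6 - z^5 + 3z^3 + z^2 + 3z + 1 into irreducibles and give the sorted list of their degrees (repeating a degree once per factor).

Write f(z) = z^6 - z^5 + 3z^3 + z^2 + 3z + 1.
Complete factorization: f(z) = (z^6 - z^5 + 3z^3 + z^2 + 3z + 1).
Factor degrees with multiplicity: 6 = 6.

6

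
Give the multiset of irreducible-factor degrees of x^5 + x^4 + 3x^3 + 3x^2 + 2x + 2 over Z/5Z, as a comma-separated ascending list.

Write f(x) = x^5 + x^4 + 3x^3 + 3x^2 + 2x + 2.
Roots in Z/5Z: f(0) = 2; f(1) = 2; f(2) = 0 → root; f(3) = 0 → root; f(4) = 0 → root.
Linear factors from roots: (x + 3), (x + 2), (x + 1).
Complete factorization: f(x) = (x + 1)·(x + 2)·(x + 3)·(x^2 + 2).
Factor degrees with multiplicity: 1 + 1 + 1 + 2 = 5.

1, 1, 1, 2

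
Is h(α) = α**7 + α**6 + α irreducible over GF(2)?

No

Check for roots in GF(2): h(0) = 0 → root; h(1) = 1.
h(0) = 0, so (α) divides h(α); h is reducible.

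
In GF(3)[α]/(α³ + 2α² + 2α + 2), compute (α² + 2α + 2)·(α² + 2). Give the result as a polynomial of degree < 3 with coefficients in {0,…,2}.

Multiply in GF(3)[α]: (α² + 2α + 2)·(α² + 2) = α⁴ + 2α³ + α² + α + 1.
Reduce using α³ ≡ α² + α + 1 (mod α³ + 2α² + 2α + 2).
Reduced: 2α² + 2α + 1.

2α^2 + 2α + 1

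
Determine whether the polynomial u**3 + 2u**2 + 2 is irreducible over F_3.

Write h(u) = u**3 + 2u**2 + 2.
Check for roots in F_3: h(0) = 2; h(1) = 2; h(2) = 0 → root.
h(2) = 0, so (u − 2) divides h(u); h is reducible.

No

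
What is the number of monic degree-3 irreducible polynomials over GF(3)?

8

The number of monic irreducibles of degree 3 over GF(3) is (1/3)·Σ_{d∣3} μ(3/d) 3^d.
Divisors of 3: 1, 3; μ(3/d) for each: -1, 1.
Σ = − 3^1 + 3^3 = 24.
N = 24/3 = 8.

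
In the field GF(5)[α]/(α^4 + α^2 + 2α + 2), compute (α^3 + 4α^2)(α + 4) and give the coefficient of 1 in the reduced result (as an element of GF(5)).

3

Multiply in GF(5)[α]: (α^3 + 4α^2)·(α + 4) = α^4 + 3α^3 + α^2.
Reduce using α^4 ≡ 4α^2 + 3α + 3 (mod α^4 + α^2 + 2α + 2).
Reduced: 3α^3 + 3α + 3.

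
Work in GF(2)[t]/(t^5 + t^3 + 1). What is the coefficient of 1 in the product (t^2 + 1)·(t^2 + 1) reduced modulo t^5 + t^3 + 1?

Multiply in GF(2)[t]: (t^2 + 1)·(t^2 + 1) = t^4 + 1.
Reduced: t^4 + 1.

1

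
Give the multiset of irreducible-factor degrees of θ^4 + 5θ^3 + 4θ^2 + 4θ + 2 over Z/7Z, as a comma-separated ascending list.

Write h(θ) = θ^4 + 5θ^3 + 4θ^2 + 4θ + 2.
Linear factors from roots: (θ + 4), (θ + 3), (θ + 2).
Complete factorization: h(θ) = (θ + 2)·(θ + 4)·(θ + 3)^2.
Factor degrees with multiplicity: 1 + 1 + 1 + 1 = 4.

1, 1, 1, 1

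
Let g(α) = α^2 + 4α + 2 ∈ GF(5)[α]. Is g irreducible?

Yes

Check for roots in GF(5): g(0) = 2; g(1) = 2; g(2) = 4; g(3) = 3; g(4) = 4.
No roots. A degree-2 polynomial over a field with no linear factor is irreducible.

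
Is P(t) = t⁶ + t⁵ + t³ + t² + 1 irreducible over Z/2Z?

Yes

Check for roots in Z/2Z: P(0) = 1; P(1) = 1.
No roots, so no linear factors.
Monic irreducibles of degree 2 over GF(2): t² + t + 1.
None of them divide P (all give nonzero remainder).
Monic irreducibles of degree 3 over GF(2): t³ + t + 1, t³ + t² + 1.
None of them divide P (all give nonzero remainder).
No irreducible factor of degree ≤ 3 exists, so P is irreducible over GF(2).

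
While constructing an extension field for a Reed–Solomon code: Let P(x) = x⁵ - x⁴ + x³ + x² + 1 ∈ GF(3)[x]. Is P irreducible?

No

Check for roots in GF(3): P(0) = 1; P(1) = 0 → root; P(2) = 2.
P(1) = 0, so (x − 1) divides P(x); P is reducible.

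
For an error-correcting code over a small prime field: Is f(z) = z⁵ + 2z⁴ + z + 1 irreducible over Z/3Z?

Check for roots in Z/3Z: f(0) = 1; f(1) = 2; f(2) = 1.
No roots, so no linear factors.
Monic irreducibles of degree 2 over GF(3): z² + 1, z² + z + 2, z² + 2z + 2.
None of them divide f (all give nonzero remainder).
No irreducible factor of degree ≤ 2 exists, so f is irreducible over GF(3).

Yes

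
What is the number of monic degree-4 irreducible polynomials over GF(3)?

18

Gauss's count: N_{3}(4) = (1/4) Σ_{d|4} μ(4/d)·3^d.
Divisors of 4: 1, 2, 4; μ(4/d) for each: 0, -1, 1.
Σ = − 3^2 + 3^4 = 72.
N = 72/4 = 18.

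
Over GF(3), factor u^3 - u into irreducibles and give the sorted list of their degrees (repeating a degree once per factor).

Write h(u) = u^3 - u.
Roots in GF(3): h(0) = 0 → root; h(1) = 0 → root; h(2) = 0 → root.
Linear factors from roots: (u), (u - 1), (u + 1).
Complete factorization: h(u) = (u)·(u + 1)·(u - 1).
Factor degrees with multiplicity: 1 + 1 + 1 = 3.

1, 1, 1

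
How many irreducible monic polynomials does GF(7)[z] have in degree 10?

Gauss's count: N_{7}(10) = (1/10) Σ_{d|10} μ(10/d)·7^d.
Divisors of 10: 1, 2, 5, 10; μ(10/d) for each: 1, -1, -1, 1.
Σ = 7^1 − 7^2 − 7^5 + 7^10 = 282458400.
N = 282458400/10 = 28245840.

28245840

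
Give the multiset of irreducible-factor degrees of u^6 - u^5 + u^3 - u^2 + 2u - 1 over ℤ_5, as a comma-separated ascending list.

Write f(u) = u^6 - u^5 + u^3 - u^2 + 2u - 1.
Roots in ℤ_5: f(0) = 4; f(1) = 1; f(2) = 4; f(3) = 4; f(4) = 2.
Complete factorization: f(u) = (u^2 - 2)·(u^4 - u^3 + 2u^2 - u - 2).
Factor degrees with multiplicity: 2 + 4 = 6.

2, 4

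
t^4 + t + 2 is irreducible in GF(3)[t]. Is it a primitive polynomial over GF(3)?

Write f(t) = t^4 + t + 2.
|GF(3^4)^×| = 3^4 − 1 = 80. Prime factorization: 80 = 2^4·5.
f is primitive ⇔ t has order 80 in GF(3)[t]/(f), i.e. t^(80/q) ≠ 1 for each prime q | 80.
t^(40) mod f = 2.
t^(16) mod f = 2t^3 + t + 2.
None equal 1, so t has full order 80; f is primitive.

Yes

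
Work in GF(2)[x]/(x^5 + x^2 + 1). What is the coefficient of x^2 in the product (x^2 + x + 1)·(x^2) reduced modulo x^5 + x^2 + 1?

Multiply in GF(2)[x]: (x^2 + x + 1)·(x^2) = x^4 + x^3 + x^2.
Reduced: x^4 + x^3 + x^2.

1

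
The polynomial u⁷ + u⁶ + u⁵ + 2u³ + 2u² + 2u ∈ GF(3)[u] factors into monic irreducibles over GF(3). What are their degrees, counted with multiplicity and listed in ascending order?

Write f(u) = u⁷ + u⁶ + u⁵ + 2u³ + 2u² + 2u.
Roots in GF(3): f(0) = 0 → root; f(1) = 0 → root; f(2) = 0 → root.
Linear factors from roots: (u), (u + 2), (u + 1).
Complete factorization: f(u) = (u)·(u + 1)·(u + 2)^3·(u² + 1).
Factor degrees with multiplicity: 1 + 1 + 1 + 1 + 1 + 2 = 7.

1, 1, 1, 1, 1, 2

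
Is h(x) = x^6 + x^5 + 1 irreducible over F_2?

Check for roots in F_2: h(0) = 1; h(1) = 1.
No roots, so no linear factors.
Monic irreducibles of degree 2 over GF(2): x^2 + x + 1.
None of them divide h (all give nonzero remainder).
Monic irreducibles of degree 3 over GF(2): x^3 + x + 1, x^3 + x^2 + 1.
None of them divide h (all give nonzero remainder).
No irreducible factor of degree ≤ 3 exists, so h is irreducible over GF(2).

Yes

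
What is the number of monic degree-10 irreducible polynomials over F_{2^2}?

Gauss's count: N_{4}(10) = (1/10) Σ_{d|10} μ(10/d)·4^d.
Divisors of 10: 1, 2, 5, 10; μ(10/d) for each: 1, -1, -1, 1.
Σ = 4^1 − 4^2 − 4^5 + 4^10 = 1047540.
N = 1047540/10 = 104754.

104754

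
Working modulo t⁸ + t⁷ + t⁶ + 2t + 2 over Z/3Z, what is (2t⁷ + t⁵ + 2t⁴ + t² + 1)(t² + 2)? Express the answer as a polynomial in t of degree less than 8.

2t^7 + t^6 + 2t^5 + 2t^4 + 2t^2

Multiply in Z/3Z[t]: (2t⁷ + t⁵ + 2t⁴ + t² + 1)·(t² + 2) = 2t⁹ + 2t⁷ + 2t⁶ + 2t⁵ + 2t⁴ + 2.
Reduce using t⁸ ≡ 2t⁷ + 2t⁶ + t + 1 (mod t⁸ + t⁷ + t⁶ + 2t + 2).
Reduced: 2t⁷ + t⁶ + 2t⁵ + 2t⁴ + 2t².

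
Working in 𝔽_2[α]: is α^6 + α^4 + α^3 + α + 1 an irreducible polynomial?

Yes

Write f(α) = α^6 + α^4 + α^3 + α + 1.
Check for roots in 𝔽_2: f(0) = 1; f(1) = 1.
No roots, so no linear factors.
Monic irreducibles of degree 2 over GF(2): α^2 + α + 1.
None of them divide f (all give nonzero remainder).
Monic irreducibles of degree 3 over GF(2): α^3 + α + 1, α^3 + α^2 + 1.
None of them divide f (all give nonzero remainder).
No irreducible factor of degree ≤ 3 exists, so f is irreducible over GF(2).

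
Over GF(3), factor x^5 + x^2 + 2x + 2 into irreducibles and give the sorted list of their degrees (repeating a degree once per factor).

1, 1, 1, 2

Write g(x) = x^5 + x^2 + 2x + 2.
Roots in GF(3): g(0) = 2; g(1) = 0 → root; g(2) = 0 → root.
Linear factors from roots: (x + 2), (x + 1).
Complete factorization: g(x) = (x + 1)·(x + 2)^2·(x^2 + x + 2).
Factor degrees with multiplicity: 1 + 1 + 1 + 2 = 5.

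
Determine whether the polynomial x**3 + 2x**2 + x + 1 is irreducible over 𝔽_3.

Write m(x) = x**3 + 2x**2 + x + 1.
Check for roots in 𝔽_3: m(0) = 1; m(1) = 2; m(2) = 1.
No roots. A degree-3 polynomial over a field with no linear factor is irreducible.

Yes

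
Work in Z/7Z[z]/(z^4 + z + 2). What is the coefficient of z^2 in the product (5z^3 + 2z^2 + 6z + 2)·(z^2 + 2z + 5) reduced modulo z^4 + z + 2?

Multiply in Z/7Z[z]: (5z^3 + 2z^2 + 6z + 2)·(z^2 + 2z + 5) = 5z^5 + 5z^4 + 3z^2 + 6z + 3.
Reduce using z^4 ≡ 6z + 5 (mod z^4 + z + 2).
Reduced: 5z^2 + 5z.

5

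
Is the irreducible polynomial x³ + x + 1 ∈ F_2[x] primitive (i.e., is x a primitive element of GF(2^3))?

Write f(x) = x³ + x + 1.
|GF(2^3)^×| = 2^3 − 1 = 7. Prime factorization: 7 = 7.
f is primitive ⇔ x has order 7 in GF(2)[x]/(f), i.e. x^(7/q) ≠ 1 for each prime q | 7.
x^(1) mod f = x.
None equal 1, so x has full order 7; f is primitive.

Yes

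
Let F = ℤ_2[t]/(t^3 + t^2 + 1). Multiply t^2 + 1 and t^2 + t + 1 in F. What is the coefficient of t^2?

Multiply in ℤ_2[t]: (t^2 + 1)·(t^2 + t + 1) = t^4 + t^3 + t + 1.
Reduce using t^3 ≡ t^2 + 1 (mod t^3 + t^2 + 1).
Reduced: 1.

0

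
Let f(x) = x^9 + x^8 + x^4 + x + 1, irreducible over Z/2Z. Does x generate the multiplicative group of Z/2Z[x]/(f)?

|GF(2^9)^×| = 2^9 − 1 = 511. Prime factorization: 511 = 7·73.
f is primitive ⇔ x has order 511 in GF(2)[x]/(f), i.e. x^(511/q) ≠ 1 for each prime q | 511.
x^(73) mod f = x^4 + x^3 + x + 1.
x^(7) mod f = x^7.
None equal 1, so x has full order 511; f is primitive.

Yes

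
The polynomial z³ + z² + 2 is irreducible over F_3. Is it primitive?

Write f(z) = z³ + z² + 2.
|GF(3^3)^×| = 3^3 − 1 = 26. Prime factorization: 26 = 2·13.
f is primitive ⇔ z has order 26 in GF(3)[z]/(f), i.e. z^(26/q) ≠ 1 for each prime q | 26.
z^(13) mod f = 1
z^(2) mod f = z².
Since z^(13) = 1, the order of z divides 13 < 26; not primitive.

No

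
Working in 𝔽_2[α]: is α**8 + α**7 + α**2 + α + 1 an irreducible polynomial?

Yes

Write P(α) = α**8 + α**7 + α**2 + α + 1.
Check for roots in 𝔽_2: P(0) = 1; P(1) = 1.
No roots, so no linear factors.
Monic irreducibles of degree 2 over GF(2): α**2 + α + 1.
None of them divide P (all give nonzero remainder).
Monic irreducibles of degree 3 over GF(2): α**3 + α + 1, α**3 + α**2 + 1.
None of them divide P (all give nonzero remainder).
Monic irreducibles of degree 4 over GF(2): α**4 + α + 1, α**4 + α**3 + 1, α**4 + α**3 + α**2 + α + 1.
None of them divide P (all give nonzero remainder).
No irreducible factor of degree ≤ 4 exists, so P is irreducible over GF(2).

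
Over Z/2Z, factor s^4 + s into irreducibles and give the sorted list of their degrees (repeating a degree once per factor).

1, 1, 2

Write f(s) = s^4 + s.
Roots in Z/2Z: f(0) = 0 → root; f(1) = 0 → root.
Linear factors from roots: (s), (s + 1).
Complete factorization: f(s) = (s)·(s + 1)·(s^2 + s + 1).
Factor degrees with multiplicity: 1 + 1 + 2 = 4.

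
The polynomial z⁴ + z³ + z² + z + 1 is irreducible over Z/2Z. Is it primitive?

Write f(z) = z⁴ + z³ + z² + z + 1.
|GF(2^4)^×| = 2^4 − 1 = 15. Prime factorization: 15 = 3·5.
f is primitive ⇔ z has order 15 in GF(2)[z]/(f), i.e. z^(15/q) ≠ 1 for each prime q | 15.
z^(5) mod f = 1
z^(3) mod f = z³.
Since z^(5) = 1, the order of z divides 5 < 15; not primitive.

No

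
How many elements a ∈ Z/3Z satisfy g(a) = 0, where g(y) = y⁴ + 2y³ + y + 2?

Evaluate at each of the 3 elements of Z/3Z:
g(0) = 2; g(1) = 0 → root; g(2) = 0 → root.
Roots: {1, 2}.

2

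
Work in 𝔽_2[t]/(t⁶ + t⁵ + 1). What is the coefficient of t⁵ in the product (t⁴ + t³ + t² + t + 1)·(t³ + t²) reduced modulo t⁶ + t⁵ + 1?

Multiply in 𝔽_2[t]: (t⁴ + t³ + t² + t + 1)·(t³ + t²) = t⁷ + t².
Reduce using t⁶ ≡ t⁵ + 1 (mod t⁶ + t⁵ + 1).
Reduced: t⁵ + t² + t + 1.

1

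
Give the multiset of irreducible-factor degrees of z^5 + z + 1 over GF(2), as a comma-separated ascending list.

2, 3

Write f(z) = z^5 + z + 1.
Roots in GF(2): f(0) = 1; f(1) = 1.
Complete factorization: f(z) = (z^2 + z + 1)·(z^3 + z^2 + 1).
Factor degrees with multiplicity: 2 + 3 = 5.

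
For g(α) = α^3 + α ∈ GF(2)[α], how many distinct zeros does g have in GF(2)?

Evaluate at each of the 2 elements of GF(2):
g(0) = 0 → root; g(1) = 0 → root.
Roots: {0, 1}.

2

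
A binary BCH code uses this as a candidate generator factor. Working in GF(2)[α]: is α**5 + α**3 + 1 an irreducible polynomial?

Yes

Write f(α) = α**5 + α**3 + 1.
Check for roots in GF(2): f(0) = 1; f(1) = 1.
No roots, so no linear factors.
Monic irreducibles of degree 2 over GF(2): α**2 + α + 1.
None of them divide f (all give nonzero remainder).
No irreducible factor of degree ≤ 2 exists, so f is irreducible over GF(2).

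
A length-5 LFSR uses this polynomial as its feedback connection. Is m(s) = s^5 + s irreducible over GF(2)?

Check for roots in GF(2): m(0) = 0 → root; m(1) = 0 → root.
m(0) = 0, so (s) divides m(s); m is reducible.

No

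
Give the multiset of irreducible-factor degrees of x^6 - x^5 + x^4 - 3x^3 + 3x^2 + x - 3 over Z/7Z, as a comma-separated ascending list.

Write h(x) = x^6 - x^5 + x^4 - 3x^3 + 3x^2 + x - 3.
Linear factors from roots: (x - 2), (x + 3).
Complete factorization: h(x) = (x + 3)·(x - 2)·(x^2 + 2x - 2)·(x^2 + 3x - 2).
Factor degrees with multiplicity: 1 + 1 + 2 + 2 = 6.

1, 1, 2, 2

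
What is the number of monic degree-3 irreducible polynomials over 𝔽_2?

2

Gauss's count: N_{2}(3) = (1/3) Σ_{d|3} μ(3/d)·2^d.
Divisors of 3: 1, 3; μ(3/d) for each: -1, 1.
Σ = − 2^1 + 2^3 = 6.
N = 6/3 = 2.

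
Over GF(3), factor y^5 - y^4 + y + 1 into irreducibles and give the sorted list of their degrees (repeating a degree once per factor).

Write f(y) = y^5 - y^4 + y + 1.
Roots in GF(3): f(0) = 1; f(1) = 2; f(2) = 1.
Complete factorization: f(y) = (y^5 - y^4 + y + 1).
Factor degrees with multiplicity: 5 = 5.

5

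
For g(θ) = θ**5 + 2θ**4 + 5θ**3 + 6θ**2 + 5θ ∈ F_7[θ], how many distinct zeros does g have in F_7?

Evaluate at each of the 7 elements of F_7:
g(0) = 0 → root; g(1) = 5; g(2) = 5; g(3) = 0 → root; g(4) = 5; g(5) = 2; g(6) = 4.
Roots: {0, 3}.

2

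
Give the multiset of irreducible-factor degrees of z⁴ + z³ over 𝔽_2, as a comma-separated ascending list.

Write f(z) = z⁴ + z³.
Roots in 𝔽_2: f(0) = 0 → root; f(1) = 0 → root.
Linear factors from roots: (z), (z + 1).
Complete factorization: f(z) = (z + 1)·(z)^3.
Factor degrees with multiplicity: 1 + 1 + 1 + 1 = 4.

1, 1, 1, 1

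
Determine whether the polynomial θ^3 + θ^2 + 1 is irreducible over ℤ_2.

Yes

Write m(θ) = θ^3 + θ^2 + 1.
Check for roots in ℤ_2: m(0) = 1; m(1) = 1.
No roots. A degree-3 polynomial over a field with no linear factor is irreducible.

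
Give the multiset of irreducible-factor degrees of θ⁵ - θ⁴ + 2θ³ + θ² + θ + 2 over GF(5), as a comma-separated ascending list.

1, 1, 3

Write h(θ) = θ⁵ - θ⁴ + 2θ³ + θ² + θ + 2.
Roots in GF(5): h(0) = 2; h(1) = 1; h(2) = 0 → root; h(3) = 0 → root; h(4) = 3.
Linear factors from roots: (θ - 2), (θ + 2).
Complete factorization: h(θ) = (θ + 2)·(θ - 2)·(θ³ - θ² + θ + 2).
Factor degrees with multiplicity: 1 + 1 + 3 = 5.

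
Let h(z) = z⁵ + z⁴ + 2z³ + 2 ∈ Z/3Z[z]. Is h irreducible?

Check for roots in Z/3Z: h(0) = 2; h(1) = 0 → root; h(2) = 0 → root.
h(1) = 0, so (z − 1) divides h(z); h is reducible.

No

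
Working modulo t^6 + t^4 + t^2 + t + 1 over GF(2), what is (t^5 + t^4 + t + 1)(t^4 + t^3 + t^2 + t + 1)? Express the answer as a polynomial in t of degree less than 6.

t^5 + t^2 + t + 1

Multiply in GF(2)[t]: (t^5 + t^4 + t + 1)·(t^4 + t^3 + t^2 + t + 1) = t^9 + t^5 + t^4 + 1.
Reduce using t^6 ≡ t^4 + t^2 + t + 1 (mod t^6 + t^4 + t^2 + t + 1).
Reduced: t^5 + t^2 + t + 1.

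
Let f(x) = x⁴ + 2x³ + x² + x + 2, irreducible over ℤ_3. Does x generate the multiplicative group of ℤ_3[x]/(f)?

Yes

|GF(3^4)^×| = 3^4 − 1 = 80. Prime factorization: 80 = 2^4·5.
f is primitive ⇔ x has order 80 in GF(3)[x]/(f), i.e. x^(80/q) ≠ 1 for each prime q | 80.
x^(40) mod f = 2.
x^(16) mod f = x³ + 1.
None equal 1, so x has full order 80; f is primitive.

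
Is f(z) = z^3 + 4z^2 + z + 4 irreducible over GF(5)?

Check for roots in GF(5): f(0) = 4; f(1) = 0 → root; f(2) = 0 → root; f(3) = 0 → root; f(4) = 1.
f(1) = 0, so (z − 1) divides f(z); f is reducible.

No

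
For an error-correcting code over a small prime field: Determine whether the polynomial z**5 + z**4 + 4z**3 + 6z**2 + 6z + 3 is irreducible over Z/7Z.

Write P(z) = z**5 + z**4 + 4z**3 + 6z**2 + 6z + 3.
Check for roots in Z/7Z: P(0) = 3; P(1) = 0 → root; P(2) = 0 → root; P(3) = 3; P(4) = 0 → root; P(5) = 2; P(6) = 6.
P(1) = 0, so (z − 1) divides P(z); P is reducible.

No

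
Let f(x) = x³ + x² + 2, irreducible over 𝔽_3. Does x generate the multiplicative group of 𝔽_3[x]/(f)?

No

|GF(3^3)^×| = 3^3 − 1 = 26. Prime factorization: 26 = 2·13.
f is primitive ⇔ x has order 26 in GF(3)[x]/(f), i.e. x^(26/q) ≠ 1 for each prime q | 26.
x^(13) mod f = 1
x^(2) mod f = x².
Since x^(13) = 1, the order of x divides 13 < 26; not primitive.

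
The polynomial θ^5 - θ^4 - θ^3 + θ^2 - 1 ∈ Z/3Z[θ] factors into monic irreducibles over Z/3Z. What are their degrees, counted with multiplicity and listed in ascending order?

5

Write h(θ) = θ^5 - θ^4 - θ^3 + θ^2 - 1.
Roots in Z/3Z: h(0) = 2; h(1) = 2; h(2) = 2.
Complete factorization: h(θ) = (θ^5 - θ^4 - θ^3 + θ^2 - 1).
Factor degrees with multiplicity: 5 = 5.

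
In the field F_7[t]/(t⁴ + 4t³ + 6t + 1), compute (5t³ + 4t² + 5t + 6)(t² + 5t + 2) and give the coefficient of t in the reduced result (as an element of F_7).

Multiply in F_7[t]: (5t³ + 4t² + 5t + 6)·(t² + 5t + 2) = 5t⁵ + t⁴ + 4t² + 5t + 5.
Reduce using t⁴ ≡ 3t³ + t + 6 (mod t⁴ + 4t³ + 6t + 1).
Reduced: 6t³ + 2t² + 2t + 3.

2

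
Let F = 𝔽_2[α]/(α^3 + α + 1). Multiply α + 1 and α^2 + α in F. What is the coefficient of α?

0

Multiply in 𝔽_2[α]: (α + 1)·(α^2 + α) = α^3 + α.
Reduce using α^3 ≡ α + 1 (mod α^3 + α + 1).
Reduced: 1.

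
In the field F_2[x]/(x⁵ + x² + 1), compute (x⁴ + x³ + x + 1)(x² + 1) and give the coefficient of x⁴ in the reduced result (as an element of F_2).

Multiply in F_2[x]: (x⁴ + x³ + x + 1)·(x² + 1) = x⁶ + x⁵ + x⁴ + x² + x + 1.
Reduce using x⁵ ≡ x² + 1 (mod x⁵ + x² + 1).
Reduced: x⁴ + x³.

1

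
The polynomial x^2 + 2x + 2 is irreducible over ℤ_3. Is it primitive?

Write f(x) = x^2 + 2x + 2.
|GF(3^2)^×| = 3^2 − 1 = 8. Prime factorization: 8 = 2^3.
f is primitive ⇔ x has order 8 in GF(3)[x]/(f), i.e. x^(8/q) ≠ 1 for each prime q | 8.
x^(4) mod f = 2.
None equal 1, so x has full order 8; f is primitive.

Yes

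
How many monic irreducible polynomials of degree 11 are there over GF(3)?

Gauss's count: N_{3}(11) = (1/11) Σ_{d|11} μ(11/d)·3^d.
Divisors of 11: 1, 11; μ(11/d) for each: -1, 1.
Σ = − 3^1 + 3^11 = 177144.
N = 177144/11 = 16104.

16104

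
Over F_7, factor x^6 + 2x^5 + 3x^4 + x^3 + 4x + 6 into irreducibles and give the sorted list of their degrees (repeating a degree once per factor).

Write f(x) = x^6 + 2x^5 + 3x^4 + x^3 + 4x + 6.
Complete factorization: f(x) = (x^6 + 2x^5 + 3x^4 + x^3 + 4x + 6).
Factor degrees with multiplicity: 6 = 6.

6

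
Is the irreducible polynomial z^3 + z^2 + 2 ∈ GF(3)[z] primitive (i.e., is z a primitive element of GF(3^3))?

No

Write f(z) = z^3 + z^2 + 2.
|GF(3^3)^×| = 3^3 − 1 = 26. Prime factorization: 26 = 2·13.
f is primitive ⇔ z has order 26 in GF(3)[z]/(f), i.e. z^(26/q) ≠ 1 for each prime q | 26.
z^(13) mod f = 1
z^(2) mod f = z^2.
Since z^(13) = 1, the order of z divides 13 < 26; not primitive.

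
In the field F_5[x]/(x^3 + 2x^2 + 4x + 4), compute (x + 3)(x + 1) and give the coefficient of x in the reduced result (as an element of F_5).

Multiply in F_5[x]: (x + 3)·(x + 1) = x^2 + 4x + 3.
Reduced: x^2 + 4x + 3.

4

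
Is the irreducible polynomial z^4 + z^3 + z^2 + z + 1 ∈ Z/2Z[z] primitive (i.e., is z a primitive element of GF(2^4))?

No

Write f(z) = z^4 + z^3 + z^2 + z + 1.
|GF(2^4)^×| = 2^4 − 1 = 15. Prime factorization: 15 = 3·5.
f is primitive ⇔ z has order 15 in GF(2)[z]/(f), i.e. z^(15/q) ≠ 1 for each prime q | 15.
z^(5) mod f = 1
z^(3) mod f = z^3.
Since z^(5) = 1, the order of z divides 5 < 15; not primitive.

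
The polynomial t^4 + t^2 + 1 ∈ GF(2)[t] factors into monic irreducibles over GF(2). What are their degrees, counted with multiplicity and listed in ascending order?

2, 2

Write g(t) = t^4 + t^2 + 1.
Roots in GF(2): g(0) = 1; g(1) = 1.
Complete factorization: g(t) = (t^2 + t + 1)^2.
Factor degrees with multiplicity: 2 + 2 = 4.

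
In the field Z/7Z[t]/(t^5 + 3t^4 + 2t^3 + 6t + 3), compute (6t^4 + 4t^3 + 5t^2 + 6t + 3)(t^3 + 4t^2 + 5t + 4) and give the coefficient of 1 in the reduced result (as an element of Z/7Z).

Multiply in Z/7Z[t]: (6t^4 + 4t^3 + 5t^2 + 6t + 3)·(t^3 + 4t^2 + 5t + 4) = 6t^7 + 2t^5 + 5t^3 + 6t^2 + 4t + 5.
Reduce using t^5 ≡ 4t^4 + 5t^3 + t + 4 (mod t^5 + 3t^4 + 2t^3 + 6t + 3).
Reduced: 2t^4 + 5t^2 + 4t + 6.

6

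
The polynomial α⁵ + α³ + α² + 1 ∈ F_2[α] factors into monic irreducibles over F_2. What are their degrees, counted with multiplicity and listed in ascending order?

1, 1, 1, 2

Write g(α) = α⁵ + α³ + α² + 1.
Roots in F_2: g(0) = 1; g(1) = 0 → root.
Linear factors from roots: (α + 1).
Complete factorization: g(α) = (α + 1)^3·(α² + α + 1).
Factor degrees with multiplicity: 1 + 1 + 1 + 2 = 5.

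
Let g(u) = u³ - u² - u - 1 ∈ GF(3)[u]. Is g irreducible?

Check for roots in GF(3): g(0) = 2; g(1) = 1; g(2) = 1.
No roots. A degree-3 polynomial over a field with no linear factor is irreducible.

Yes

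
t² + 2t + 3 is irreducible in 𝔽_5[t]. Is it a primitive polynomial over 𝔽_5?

Write f(t) = t² + 2t + 3.
|GF(5^2)^×| = 5^2 − 1 = 24. Prime factorization: 24 = 2^3·3.
f is primitive ⇔ t has order 24 in GF(5)[t]/(f), i.e. t^(24/q) ≠ 1 for each prime q | 24.
t^(12) mod f = 4.
t^(8) mod f = 4t + 1.
None equal 1, so t has full order 24; f is primitive.

Yes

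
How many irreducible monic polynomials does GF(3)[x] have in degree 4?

By the necklace-counting formula, N_3(4) = (1/4) Σ_{d|4} μ(4/d)·3^d.
Divisors of 4: 1, 2, 4; μ(4/d) for each: 0, -1, 1.
Σ = − 3^2 + 3^4 = 72.
N = 72/4 = 18.

18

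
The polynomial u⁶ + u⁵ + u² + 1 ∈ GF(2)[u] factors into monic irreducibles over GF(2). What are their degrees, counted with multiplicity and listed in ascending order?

Write g(u) = u⁶ + u⁵ + u² + 1.
Roots in GF(2): g(0) = 1; g(1) = 0 → root.
Linear factors from roots: (u + 1).
Complete factorization: g(u) = (u + 1)·(u² + u + 1)·(u³ + u² + 1).
Factor degrees with multiplicity: 1 + 2 + 3 = 6.

1, 2, 3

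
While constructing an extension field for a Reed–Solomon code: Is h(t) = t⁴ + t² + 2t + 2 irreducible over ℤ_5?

Yes

Check for roots in ℤ_5: h(0) = 2; h(1) = 1; h(2) = 1; h(3) = 3; h(4) = 2.
No roots, so no linear factors.
Degree-2 irreducible divisors: test the 10 monic irreducibles of degree 2 over GF(5).
None of them divide h (all give nonzero remainder).
No irreducible factor of degree ≤ 2 exists, so h is irreducible over GF(5).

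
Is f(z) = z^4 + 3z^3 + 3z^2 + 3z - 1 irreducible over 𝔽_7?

Check for roots in 𝔽_7: f(0) = 6; f(1) = 2; f(2) = 1; f(3) = 1; f(4) = 3; f(5) = 4; f(6) = 4.
No roots, so no linear factors.
Degree-2 irreducible divisors: test the 21 monic irreducibles of degree 2 over GF(7).
None of them divide f (all give nonzero remainder).
No irreducible factor of degree ≤ 2 exists, so f is irreducible over GF(7).

Yes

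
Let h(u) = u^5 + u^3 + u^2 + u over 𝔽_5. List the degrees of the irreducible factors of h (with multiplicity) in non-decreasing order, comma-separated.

Roots in 𝔽_5: h(0) = 0 → root; h(1) = 4; h(2) = 1; h(3) = 2; h(4) = 3.
Linear factors from roots: (u).
Complete factorization: h(u) = (u)·(u^4 + u^2 + u + 1).
Factor degrees with multiplicity: 1 + 4 = 5.

1, 4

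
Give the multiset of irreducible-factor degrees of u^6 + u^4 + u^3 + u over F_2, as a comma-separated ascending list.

Write h(u) = u^6 + u^4 + u^3 + u.
Roots in F_2: h(0) = 0 → root; h(1) = 0 → root.
Linear factors from roots: (u), (u + 1).
Complete factorization: h(u) = (u)·(u + 1)^3·(u^2 + u + 1).
Factor degrees with multiplicity: 1 + 1 + 1 + 1 + 2 = 6.

1, 1, 1, 1, 2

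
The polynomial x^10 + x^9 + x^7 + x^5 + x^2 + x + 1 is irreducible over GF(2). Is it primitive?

No

Write f(x) = x^10 + x^9 + x^7 + x^5 + x^2 + x + 1.
|GF(2^10)^×| = 2^10 − 1 = 1023. Prime factorization: 1023 = 3·11·31.
f is primitive ⇔ x has order 1023 in GF(2)[x]/(f), i.e. x^(1023/q) ≠ 1 for each prime q | 1023.
x^(341) mod f = x^9 + x^7 + x^6 + x^5 + x^3 + 1.
x^(93) mod f = 1
x^(33) mod f = x^6 + x^3 + 1.
Since x^(93) = 1, the order of x divides 93 < 1023; not primitive.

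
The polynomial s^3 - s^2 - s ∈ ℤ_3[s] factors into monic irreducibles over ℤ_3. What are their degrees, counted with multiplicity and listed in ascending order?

1, 2

Write h(s) = s^3 - s^2 - s.
Roots in ℤ_3: h(0) = 0 → root; h(1) = 2; h(2) = 2.
Linear factors from roots: (s).
Complete factorization: h(s) = (s)·(s^2 - s - 1).
Factor degrees with multiplicity: 1 + 2 = 3.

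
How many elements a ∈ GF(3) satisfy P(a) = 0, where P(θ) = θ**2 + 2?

Evaluate at each of the 3 elements of GF(3):
P(0) = 2; P(1) = 0 → root; P(2) = 0 → root.
Roots: {1, 2}.

2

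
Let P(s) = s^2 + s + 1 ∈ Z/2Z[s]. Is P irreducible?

Check for roots in Z/2Z: P(0) = 1; P(1) = 1.
No roots. A degree-2 polynomial over a field with no linear factor is irreducible.

Yes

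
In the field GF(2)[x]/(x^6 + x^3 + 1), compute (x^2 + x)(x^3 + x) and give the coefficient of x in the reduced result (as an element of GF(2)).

0

Multiply in GF(2)[x]: (x^2 + x)·(x^3 + x) = x^5 + x^4 + x^3 + x^2.
Reduced: x^5 + x^4 + x^3 + x^2.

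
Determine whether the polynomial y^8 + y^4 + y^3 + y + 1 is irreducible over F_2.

Write h(y) = y^8 + y^4 + y^3 + y + 1.
Check for roots in F_2: h(0) = 1; h(1) = 1.
No roots, so no linear factors.
Monic irreducibles of degree 2 over GF(2): y^2 + y + 1.
None of them divide h (all give nonzero remainder).
Monic irreducibles of degree 3 over GF(2): y^3 + y + 1, y^3 + y^2 + 1.
None of them divide h (all give nonzero remainder).
Monic irreducibles of degree 4 over GF(2): y^4 + y + 1, y^4 + y^3 + 1, y^4 + y^3 + y^2 + y + 1.
None of them divide h (all give nonzero remainder).
No irreducible factor of degree ≤ 4 exists, so h is irreducible over GF(2).

Yes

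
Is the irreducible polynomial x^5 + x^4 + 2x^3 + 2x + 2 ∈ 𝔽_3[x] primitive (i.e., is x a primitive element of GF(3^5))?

Write f(x) = x^5 + x^4 + 2x^3 + 2x + 2.
|GF(3^5)^×| = 3^5 − 1 = 242. Prime factorization: 242 = 2·11^2.
f is primitive ⇔ x has order 242 in GF(3)[x]/(f), i.e. x^(242/q) ≠ 1 for each prime q | 242.
x^(121) mod f = 1
x^(22) mod f = x^4 + 2x.
Since x^(121) = 1, the order of x divides 121 < 242; not primitive.

No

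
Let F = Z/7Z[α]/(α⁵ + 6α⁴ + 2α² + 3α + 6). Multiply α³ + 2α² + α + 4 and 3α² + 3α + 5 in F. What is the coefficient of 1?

2

Multiply in Z/7Z[α]: (α³ + 2α² + α + 4)·(3α² + 3α + 5) = 3α⁵ + 2α⁴ + 4α² + 3α + 6.
Reduce using α⁵ ≡ α⁴ + 5α² + 4α + 1 (mod α⁵ + 6α⁴ + 2α² + 3α + 6).
Reduced: 5α⁴ + 5α² + α + 2.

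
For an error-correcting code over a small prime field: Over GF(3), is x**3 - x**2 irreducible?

Write m(x) = x**3 - x**2.
Check for roots in GF(3): m(0) = 0 → root; m(1) = 0 → root; m(2) = 1.
m(0) = 0, so (x) divides m(x); m is reducible.

No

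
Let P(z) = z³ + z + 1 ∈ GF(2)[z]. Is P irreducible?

Check for roots in GF(2): P(0) = 1; P(1) = 1.
No roots. A degree-3 polynomial over a field with no linear factor is irreducible.

Yes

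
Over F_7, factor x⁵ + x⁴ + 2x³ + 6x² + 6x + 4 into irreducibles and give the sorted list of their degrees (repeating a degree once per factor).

Write f(x) = x⁵ + x⁴ + 2x³ + 6x² + 6x + 4.
Complete factorization: f(x) = (x⁵ + x⁴ + 2x³ + 6x² + 6x + 4).
Factor degrees with multiplicity: 5 = 5.

5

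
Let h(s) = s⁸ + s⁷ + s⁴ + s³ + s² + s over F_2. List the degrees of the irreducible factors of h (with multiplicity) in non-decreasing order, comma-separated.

1, 1, 3, 3

Roots in F_2: h(0) = 0 → root; h(1) = 0 → root.
Linear factors from roots: (s), (s + 1).
Complete factorization: h(s) = (s)·(s + 1)·(s³ + s + 1)^2.
Factor degrees with multiplicity: 1 + 1 + 3 + 3 = 8.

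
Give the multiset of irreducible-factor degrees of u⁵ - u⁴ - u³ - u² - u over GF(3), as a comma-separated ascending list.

Write f(u) = u⁵ - u⁴ - u³ - u² - u.
Roots in GF(3): f(0) = 0 → root; f(1) = 0 → root; f(2) = 2.
Linear factors from roots: (u), (u - 1).
Complete factorization: f(u) = (u)·(u - 1)·(u³ - u + 1).
Factor degrees with multiplicity: 1 + 1 + 3 = 5.

1, 1, 3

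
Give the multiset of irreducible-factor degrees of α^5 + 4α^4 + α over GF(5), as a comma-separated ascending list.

Write h(α) = α^5 + 4α^4 + α.
Roots in GF(5): h(0) = 0 → root; h(1) = 1; h(2) = 3; h(3) = 0 → root; h(4) = 2.
Linear factors from roots: (α), (α + 2).
Complete factorization: h(α) = (α)·(α + 2)·(α^3 + 2α^2 + α + 3).
Factor degrees with multiplicity: 1 + 1 + 3 = 5.

1, 1, 3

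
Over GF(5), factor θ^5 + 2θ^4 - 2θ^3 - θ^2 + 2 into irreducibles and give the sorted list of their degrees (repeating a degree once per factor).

5

Write h(θ) = θ^5 + 2θ^4 - 2θ^3 - θ^2 + 2.
Roots in GF(5): h(0) = 2; h(1) = 2; h(2) = 1; h(3) = 4; h(4) = 4.
Complete factorization: h(θ) = (θ^5 + 2θ^4 - 2θ^3 - θ^2 + 2).
Factor degrees with multiplicity: 5 = 5.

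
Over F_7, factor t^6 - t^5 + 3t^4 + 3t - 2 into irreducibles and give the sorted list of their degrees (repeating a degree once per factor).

Write h(t) = t^6 - t^5 + 3t^4 + 3t - 2.
Linear factors from roots: (t - 2), (t + 3), (t + 1).
Complete factorization: h(t) = (t + 1)·(t - 2)·(t + 3)^2·(t^2 + t - 3).
Factor degrees with multiplicity: 1 + 1 + 1 + 1 + 2 = 6.

1, 1, 1, 1, 2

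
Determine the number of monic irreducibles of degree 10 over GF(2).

x^(2^10) − x is the product of all monic irreducibles of degree dividing 10; Möbius inversion gives N = (1/10) Σ μ(10/d)·2^d.
Divisors of 10: 1, 2, 5, 10; μ(10/d) for each: 1, -1, -1, 1.
Σ = 2^1 − 2^2 − 2^5 + 2^10 = 990.
N = 990/10 = 99.

99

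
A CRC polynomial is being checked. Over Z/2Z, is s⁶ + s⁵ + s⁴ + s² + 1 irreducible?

Yes

Write m(s) = s⁶ + s⁵ + s⁴ + s² + 1.
Check for roots in Z/2Z: m(0) = 1; m(1) = 1.
No roots, so no linear factors.
Monic irreducibles of degree 2 over GF(2): s² + s + 1.
None of them divide m (all give nonzero remainder).
Monic irreducibles of degree 3 over GF(2): s³ + s + 1, s³ + s² + 1.
None of them divide m (all give nonzero remainder).
No irreducible factor of degree ≤ 3 exists, so m is irreducible over GF(2).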